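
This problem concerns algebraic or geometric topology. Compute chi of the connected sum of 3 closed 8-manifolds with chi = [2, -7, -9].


For n-manifolds: chi(A#B) = chi(A) + chi(B) - chi(S^8).
chi(S^8) = 1 + (-1)^8 = 2.
chi(#) = (sum chi_i) - (3-1)*chi(S^8) = -14 - 2*2 = -18

-18


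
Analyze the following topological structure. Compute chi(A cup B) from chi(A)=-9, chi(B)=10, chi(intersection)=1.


chi(A cup B) = chi(A) + chi(B) - chi(A cap B)
= -9 + (10) - (1)
= 0

0


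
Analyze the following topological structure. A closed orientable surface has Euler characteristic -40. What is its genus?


chi = 2 - 2g for closed orientable surfaces.
-40 = 2 - 2g
2g = 2 - (-40) = 42
g = 21

21


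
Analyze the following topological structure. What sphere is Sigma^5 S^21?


Each suspension raises dimension by 1: Sigma S^n = S^{n+1}.
Sigma^5 S^21 = S^{21+5} = S^26

26


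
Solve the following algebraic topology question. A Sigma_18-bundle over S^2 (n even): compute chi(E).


chi(S^2) = 2 (n even), chi(Sigma_18) = 2 - 2*18 = -34.
chi(E) = 2 * (-34) = -68

-68


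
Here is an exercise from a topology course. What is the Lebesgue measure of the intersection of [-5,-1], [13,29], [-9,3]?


Intersection = [max(a_i), min(b_i)] = [13, -1].
Since 13 > -1, the intersection is empty.
Length = 0

0


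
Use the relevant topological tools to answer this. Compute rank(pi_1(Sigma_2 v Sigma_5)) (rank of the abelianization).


For a wedge: H_1(A v B) = H_1(A) + H_1(B).
b_1(Sigma_2) = 4, b_1(Sigma_5) = 10.
b_1 = 4 + 10 = 14

14


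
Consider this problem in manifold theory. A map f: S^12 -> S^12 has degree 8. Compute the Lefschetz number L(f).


On S^12: L(f) = tr(f_0*) + (-1)^12 tr(f_12*) = 1 + (-1)^12 * deg(f).
L(f) = 1 + (-1)^12 * 8 = 1 + 8 = 9

9


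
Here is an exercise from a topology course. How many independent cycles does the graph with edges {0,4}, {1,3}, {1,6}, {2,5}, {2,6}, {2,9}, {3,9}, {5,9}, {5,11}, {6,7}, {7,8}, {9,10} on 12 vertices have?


b_1 = E - V + (number of components).
E = 12, V = 12, components = 2.
b_1 = 12 - 12 + 2 = 2

2


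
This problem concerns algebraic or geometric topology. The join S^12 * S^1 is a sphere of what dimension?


Join of spheres: S^m * S^n = S^{m+n+1}.
dim = 12 + 1 + 1 = 14

14


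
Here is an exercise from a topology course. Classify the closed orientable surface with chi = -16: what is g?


chi = 2 - 2g for closed orientable surfaces.
-16 = 2 - 2g
2g = 2 - (-16) = 18
g = 9

9


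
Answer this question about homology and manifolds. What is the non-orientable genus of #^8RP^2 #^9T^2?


Since a >= 1, the sum is non-orientable; each T^2 can be replaced by RP^2 # RP^2 (since T^2#RP^2 = 3RP^2).
Total crosscaps k = 8 + 2*9 = 26.
Check via chi: chi = 8*1 + 9*0 - (8+9-1)*2 = -24 = 2 - k = -24. Consistent.

26


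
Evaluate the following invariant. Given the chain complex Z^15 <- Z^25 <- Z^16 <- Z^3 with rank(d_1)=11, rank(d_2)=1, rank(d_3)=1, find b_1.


rank H_k = rank(ker d_k) - rank(im d_{k+1}).
rank(ker d_1) = rank(C_1) - rank(d_1) = 25 - 11 = 14.
rank(im d_{1+1}) = 1.
rank H_1 = 14 - 1 = 13

13


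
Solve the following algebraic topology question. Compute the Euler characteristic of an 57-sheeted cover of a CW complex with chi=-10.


For a finite covering: chi(E) = (number of sheets) * chi(B).
chi(E) = 57 * (-10) = -570

-570


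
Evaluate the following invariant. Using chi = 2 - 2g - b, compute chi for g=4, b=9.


For a compact orientable surface with genus g and b boundary components: chi = 2 - 2g - b.
chi = 2 - 2*4 - 9 = 2 - 8 - 9 = -15

-15


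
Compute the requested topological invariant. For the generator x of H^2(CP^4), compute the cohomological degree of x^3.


|x| = 2 in H^*(CP^n).
|x^3| = 3 * |x| = 3 * 2 = 6

6


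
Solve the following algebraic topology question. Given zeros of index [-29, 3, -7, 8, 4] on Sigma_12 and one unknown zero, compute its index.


Poincare-Hopf: sum of indices = chi(M).
chi(Sigma_12) = 2 - 2*12 = -22.
Sum of known indices = -21.
x = chi - (sum known) = -22 - (-21) = -1

-1


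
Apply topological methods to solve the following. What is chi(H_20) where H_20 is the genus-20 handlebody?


A genus-g handlebody deformation retracts to a wedge of g circles.
chi(vee_g S^1) = 1 - g.
chi(H_20) = 1 - 20 = -19

-19


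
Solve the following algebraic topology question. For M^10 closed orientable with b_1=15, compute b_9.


Poincare duality for closed orientable n-manifolds: b_k = b_{n-k}.
Here n = 10, so b_9 = b_1 = 15

15


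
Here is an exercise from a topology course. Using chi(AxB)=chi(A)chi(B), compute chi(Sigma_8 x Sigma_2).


chi(Sigma_8) = 2 - 2*8 = -14
chi(Sigma_2) = 2 - 2*2 = -2
chi(product) = (-14) * (-2) = 28

28


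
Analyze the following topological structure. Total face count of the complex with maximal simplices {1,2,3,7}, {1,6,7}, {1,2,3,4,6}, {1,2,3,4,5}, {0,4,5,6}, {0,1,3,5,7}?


Each maximal simplex on m vertices has 2^m - 1 nonempty faces.
Take the union (dedupe shared faces).
Total distinct faces = 85

85


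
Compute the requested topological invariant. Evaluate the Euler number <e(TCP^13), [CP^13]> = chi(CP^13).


For any closed oriented manifold, <e(TM),[M]> = chi(M).
chi(CP^13) = 13+1 = 14

14


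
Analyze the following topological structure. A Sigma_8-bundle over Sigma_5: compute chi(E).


For a fiber bundle F -> E -> B (with CW structure): chi(E) = chi(B) * chi(F).
chi(Sigma_5) = -8, chi(Sigma_8) = -14.
chi(E) = (-8) * (-14) = 112

112


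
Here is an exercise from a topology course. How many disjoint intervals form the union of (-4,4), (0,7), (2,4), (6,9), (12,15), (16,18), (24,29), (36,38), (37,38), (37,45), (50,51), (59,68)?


Sort and merge overlapping open intervals.
Merged: (-4,9), (12,15), (16,18), (24,29), (36,45), (50,51), (59,68).
Number of components = 7

7


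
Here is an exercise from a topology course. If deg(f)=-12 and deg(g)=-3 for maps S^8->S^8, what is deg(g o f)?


Degree is multiplicative under composition: deg(g o f) = deg(g) * deg(f).
= -3 * -12 = 36

36


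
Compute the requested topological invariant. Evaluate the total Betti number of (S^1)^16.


b_k(T^16) = C(16,k), so the sum over k is sum_k C(16,k) = 2^16.
Total = 2^16 = 65536

65536


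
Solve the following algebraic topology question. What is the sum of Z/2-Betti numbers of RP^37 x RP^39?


dim H^*(RP^n; Z/2) = n+1 (one Z/2 in each degree 0..n).
Total Betti number is multiplicative.
Total = (37+1) * (39+1) = 38 * 40 = 1520

1520


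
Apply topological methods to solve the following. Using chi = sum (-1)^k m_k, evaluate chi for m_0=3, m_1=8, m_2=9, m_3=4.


Morse theory: chi(M) = sum_k (-1)^k m_k where m_k = #(index-k critical points).
= (3) + (-8) + (9) + (-4) = 0

0


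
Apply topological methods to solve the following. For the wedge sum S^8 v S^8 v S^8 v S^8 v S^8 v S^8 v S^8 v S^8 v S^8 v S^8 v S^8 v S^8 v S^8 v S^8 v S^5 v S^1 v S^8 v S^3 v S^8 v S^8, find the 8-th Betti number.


For a wedge of spheres, H_k (k>0) is free on one generator per sphere of dimension k.
Spheres of dimension 8: count = 17.
b_8 = 17

17


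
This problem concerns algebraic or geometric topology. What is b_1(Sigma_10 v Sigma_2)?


For a wedge: H_1(A v B) = H_1(A) + H_1(B).
b_1(Sigma_10) = 20, b_1(Sigma_2) = 4.
b_1 = 20 + 4 = 24

24


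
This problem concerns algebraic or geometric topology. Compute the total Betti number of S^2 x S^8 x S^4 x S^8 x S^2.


Total Betti number is multiplicative under products.
Each S^d (d>=1) has total Betti number 2.
There are 5 sphere factors.
Total = 2^5 = 32

32


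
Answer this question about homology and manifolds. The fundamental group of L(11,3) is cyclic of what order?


pi_1(L(p,q)) = Z/pZ for any q coprime to p.
|pi_1(L(11,3))| = 11

11


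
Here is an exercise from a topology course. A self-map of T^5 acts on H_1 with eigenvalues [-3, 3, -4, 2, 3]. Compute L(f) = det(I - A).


For a torus self-map: L(f) = det(I - A) where A acts on H_1.
L(f) = (1--3) * (1-3) * (1--4) * (1-2) * (1-3) = 4 * -2 * 5 * -1 * -2 = -80

-80


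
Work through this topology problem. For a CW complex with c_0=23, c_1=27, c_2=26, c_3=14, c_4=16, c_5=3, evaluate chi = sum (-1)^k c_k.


chi = sum_k (-1)^k c_k.
= (-1)^0*23 + (-1)^1*27 + (-1)^2*26 + (-1)^3*14 + (-1)^4*16 + (-1)^5*3
= (23) + (-27) + (26) + (-14) + (16) + (-3)
= 21

21


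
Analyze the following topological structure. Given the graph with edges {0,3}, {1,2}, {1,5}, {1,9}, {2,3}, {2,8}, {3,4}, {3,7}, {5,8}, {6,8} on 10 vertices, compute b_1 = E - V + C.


b_1 = E - V + (number of components).
E = 10, V = 10, components = 1.
b_1 = 10 - 10 + 1 = 1

1


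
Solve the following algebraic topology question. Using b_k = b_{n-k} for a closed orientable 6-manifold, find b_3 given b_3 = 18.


Poincare duality for closed orientable n-manifolds: b_k = b_{n-k}.
Here n = 6, so b_3 = b_3 = 18

18


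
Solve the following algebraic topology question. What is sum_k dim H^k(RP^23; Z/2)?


H^k(RP^23; Z/2) = Z/2 for each 0 <= k <= 23.
Total dimension = 23 + 1 = 24

24


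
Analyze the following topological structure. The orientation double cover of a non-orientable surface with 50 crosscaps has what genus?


chi(N_50) = 2 - 50 = -48.
Double cover: chi(Sigma_g) = 2 * chi(N_50) = 2*(-48) = -96.
2 - 2g = -96, so g = (2 - (-96))/2 = 98/2 = 49

49


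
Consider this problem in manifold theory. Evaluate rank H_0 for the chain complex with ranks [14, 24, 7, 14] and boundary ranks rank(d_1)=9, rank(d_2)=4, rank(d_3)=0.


rank H_k = rank(ker d_k) - rank(im d_{k+1}).
rank(ker d_0) = rank(C_0) - rank(d_0) = 14 - 0 = 14.
rank(im d_{0+1}) = 9.
rank H_0 = 14 - 9 = 5

5


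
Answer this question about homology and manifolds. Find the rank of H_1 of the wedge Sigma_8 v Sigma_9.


For a wedge: H_1(A v B) = H_1(A) + H_1(B).
b_1(Sigma_8) = 16, b_1(Sigma_9) = 18.
b_1 = 16 + 18 = 34

34


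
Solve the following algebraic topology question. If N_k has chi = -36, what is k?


chi = 2 - k for closed non-orientable surfaces with k crosscaps.
-36 = 2 - k
k = 2 - (-36) = 38

38


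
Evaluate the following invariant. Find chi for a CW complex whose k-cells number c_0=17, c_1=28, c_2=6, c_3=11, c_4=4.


chi = sum_k (-1)^k c_k.
= (-1)^0*17 + (-1)^1*28 + (-1)^2*6 + (-1)^3*11 + (-1)^4*4
= (17) + (-28) + (6) + (-11) + (4)
= -12

-12


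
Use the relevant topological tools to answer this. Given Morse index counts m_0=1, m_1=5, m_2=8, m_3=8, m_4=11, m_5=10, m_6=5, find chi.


Morse theory: chi(M) = sum_k (-1)^k m_k where m_k = #(index-k critical points).
= (1) + (-5) + (8) + (-8) + (11) + (-10) + (5) = 2

2


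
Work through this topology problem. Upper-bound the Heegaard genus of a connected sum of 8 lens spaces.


Heegaard genus satisfies g(A#B) <= g(A) + g(B).
Each lens space has g = 1.
Upper bound: 8 * 1 = 8

8


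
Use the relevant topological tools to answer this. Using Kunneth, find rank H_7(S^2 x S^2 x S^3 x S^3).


Each S^d has Poincare polynomial 1 + t^d.
The product S^2 x S^2 x S^3 x S^3 has Poincare polynomial prod(1+t^d_i).
Expanding: b_0=1, b_2=2, b_3=2, b_4=1, b_5=4, b_6=1, b_7=2, b_8=2, b_10=1.
b_7 = 2

2


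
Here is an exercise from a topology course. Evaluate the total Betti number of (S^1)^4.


b_k(T^4) = C(4,k), so the sum over k is sum_k C(4,k) = 2^4.
Total = 2^4 = 16

16


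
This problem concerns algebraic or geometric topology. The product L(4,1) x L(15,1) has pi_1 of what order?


pi_1(X x Y) = pi_1(X) x pi_1(Y).
pi_1(L(4,1)) = Z/4, pi_1(L(15,1)) = Z/15.
|Z/4 x Z/15| = 4 * 15 = 60

60


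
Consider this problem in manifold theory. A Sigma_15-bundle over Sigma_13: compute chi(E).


For a fiber bundle F -> E -> B (with CW structure): chi(E) = chi(B) * chi(F).
chi(Sigma_13) = -24, chi(Sigma_15) = -28.
chi(E) = (-24) * (-28) = 672

672


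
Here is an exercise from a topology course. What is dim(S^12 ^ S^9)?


S^m ^ S^n = S^{m+n}.
k = 12 + 9 = 21

21


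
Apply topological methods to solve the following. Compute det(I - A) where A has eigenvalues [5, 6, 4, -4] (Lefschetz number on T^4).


For a torus self-map: L(f) = det(I - A) where A acts on H_1.
L(f) = (1-5) * (1-6) * (1-4) * (1--4) = -4 * -5 * -3 * 5 = -300

-300


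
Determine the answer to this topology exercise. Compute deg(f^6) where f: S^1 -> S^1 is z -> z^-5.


deg(f) = -5. Degree is multiplicative: deg(f^6) = (deg f)^6.
deg(f^6) = (-5)^6 = 15625

15625


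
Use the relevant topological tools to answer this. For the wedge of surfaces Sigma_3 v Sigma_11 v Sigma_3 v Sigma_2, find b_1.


For a wedge X v Y: reduced H_k(X v Y) = H_k(X) + H_k(Y).
Each Sigma_g contributes b_1 = 2g.
b_1 = 6 + 22 + 6 + 4 = 38

38


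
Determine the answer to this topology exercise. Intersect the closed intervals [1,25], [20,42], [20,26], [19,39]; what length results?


Intersection = [max(a_i), min(b_i)] = [20, 25].
Length = 25 - 20 = 5

5


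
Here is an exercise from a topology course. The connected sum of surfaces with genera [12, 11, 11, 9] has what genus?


Genus is additive under connected sum of orientable surfaces.
g = 12 + 11 + 11 + 9 = 43

43


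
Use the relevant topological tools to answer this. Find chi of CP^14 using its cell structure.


CP^14 has one cell in each even dimension 0, 2, ..., 2*14 (14+1 cells total).
All cells are even-dimensional, so chi = number of cells.
chi = 14 + 1 = 15

15


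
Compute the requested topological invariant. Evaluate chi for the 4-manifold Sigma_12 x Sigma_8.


chi(Sigma_12) = 2 - 2*12 = -22
chi(Sigma_8) = 2 - 2*8 = -14
chi(product) = (-22) * (-14) = 308

308


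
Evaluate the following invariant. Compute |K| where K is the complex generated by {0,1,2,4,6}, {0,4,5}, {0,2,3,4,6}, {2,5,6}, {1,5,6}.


Each maximal simplex on m vertices has 2^m - 1 nonempty faces.
Take the union (dedupe shared faces).
Total distinct faces = 56

56


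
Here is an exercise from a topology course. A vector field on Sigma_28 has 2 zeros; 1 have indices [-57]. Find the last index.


Poincare-Hopf: sum of indices = chi(M).
chi(Sigma_28) = 2 - 2*28 = -54.
Sum of known indices = -57.
x = chi - (sum known) = -54 - (-57) = 3

3


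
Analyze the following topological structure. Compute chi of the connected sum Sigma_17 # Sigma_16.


chi(Sigma_17) = 2 - 2*17 = -32
chi(Sigma_16) = 2 - 2*16 = -30
For surfaces: chi(A#B) = chi(A) + chi(B) - 2.
chi = -32 + -30 - 2 = -64

-64


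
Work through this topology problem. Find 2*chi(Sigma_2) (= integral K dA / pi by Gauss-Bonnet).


Gauss-Bonnet: integral K dA = 2*pi*chi(M).
chi(Sigma_2) = 2 - 2*2 = -2.
(integral K dA)/pi = 2*chi = 2*(-2) = -4

-4


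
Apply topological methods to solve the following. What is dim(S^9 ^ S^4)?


S^m ^ S^n = S^{m+n}.
k = 9 + 4 = 13

13


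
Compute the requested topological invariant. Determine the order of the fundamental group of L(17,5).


pi_1(L(p,q)) = Z/pZ for any q coprime to p.
|pi_1(L(17,5))| = 17

17


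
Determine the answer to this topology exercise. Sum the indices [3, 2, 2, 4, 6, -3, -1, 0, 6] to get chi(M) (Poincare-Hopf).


Poincare-Hopf: chi(M) = sum of indices of zeros.
chi = (3) + (2) + (2) + (4) + (6) + (-3) + (-1) + (0) + (6) = 19

19


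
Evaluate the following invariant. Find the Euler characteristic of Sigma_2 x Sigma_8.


chi(Sigma_2) = 2 - 2*2 = -2
chi(Sigma_8) = 2 - 2*8 = -14
chi(product) = (-2) * (-14) = 28

28


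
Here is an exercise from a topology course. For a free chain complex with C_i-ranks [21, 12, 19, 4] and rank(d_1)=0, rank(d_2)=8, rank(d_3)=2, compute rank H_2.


rank H_k = rank(ker d_k) - rank(im d_{k+1}).
rank(ker d_2) = rank(C_2) - rank(d_2) = 19 - 8 = 11.
rank(im d_{2+1}) = 2.
rank H_2 = 11 - 2 = 9

9


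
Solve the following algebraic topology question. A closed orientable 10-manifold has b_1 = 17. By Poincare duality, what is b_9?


Poincare duality for closed orientable n-manifolds: b_k = b_{n-k}.
Here n = 10, so b_9 = b_1 = 17

17


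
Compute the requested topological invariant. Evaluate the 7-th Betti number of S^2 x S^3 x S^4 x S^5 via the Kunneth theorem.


Each S^d has Poincare polynomial 1 + t^d.
The product S^2 x S^3 x S^4 x S^5 has Poincare polynomial prod(1+t^d_i).
Expanding: b_0=1, b_2=1, b_3=1, b_4=1, b_5=2, b_6=1, b_7=2, b_8=1, b_9=2, b_10=1, b_11=1, b_12=1, b_14=1.
b_7 = 2

2


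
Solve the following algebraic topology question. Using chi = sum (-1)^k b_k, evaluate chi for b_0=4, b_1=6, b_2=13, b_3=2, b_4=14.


chi = sum_k (-1)^k b_k.
= (4) + (-6) + (13) + (-2) + (14)
= 23

23


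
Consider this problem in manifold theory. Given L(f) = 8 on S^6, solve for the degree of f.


L(f) = 1 + (-1)^6 deg(f) on S^6.
8 = 1 + (-1)^6 * deg(f)
(-1)^6 * deg(f) = 7
deg(f) = 7

7


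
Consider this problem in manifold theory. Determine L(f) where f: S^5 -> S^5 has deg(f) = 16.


On S^5: L(f) = tr(f_0*) + (-1)^5 tr(f_5*) = 1 + (-1)^5 * deg(f).
L(f) = 1 + (-1)^5 * 16 = 1 + -16 = -15

-15


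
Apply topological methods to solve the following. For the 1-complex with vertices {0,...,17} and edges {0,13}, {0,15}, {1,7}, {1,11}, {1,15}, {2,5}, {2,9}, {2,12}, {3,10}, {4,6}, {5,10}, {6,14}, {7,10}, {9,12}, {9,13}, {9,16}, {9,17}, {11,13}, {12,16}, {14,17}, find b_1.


b_1 = E - V + (number of components).
E = 20, V = 18, components = 2.
b_1 = 20 - 18 + 2 = 4

4


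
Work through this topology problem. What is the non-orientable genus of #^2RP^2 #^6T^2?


Since a >= 1, the sum is non-orientable; each T^2 can be replaced by RP^2 # RP^2 (since T^2#RP^2 = 3RP^2).
Total crosscaps k = 2 + 2*6 = 14.
Check via chi: chi = 2*1 + 6*0 - (2+6-1)*2 = -12 = 2 - k = -12. Consistent.

14


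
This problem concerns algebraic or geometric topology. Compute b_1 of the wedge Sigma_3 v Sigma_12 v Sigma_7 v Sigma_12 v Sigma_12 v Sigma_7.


For a wedge X v Y: reduced H_k(X v Y) = H_k(X) + H_k(Y).
Each Sigma_g contributes b_1 = 2g.
b_1 = 6 + 24 + 14 + 24 + 24 + 14 = 106

106


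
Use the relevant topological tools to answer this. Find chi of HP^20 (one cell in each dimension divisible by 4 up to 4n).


HP^20 has one cell in each dimension 0, 4, ..., 4*20 (20+1 cells, all even-dim).
chi = 20 + 1 = 21

21


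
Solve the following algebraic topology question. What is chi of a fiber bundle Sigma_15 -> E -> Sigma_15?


For a fiber bundle F -> E -> B (with CW structure): chi(E) = chi(B) * chi(F).
chi(Sigma_15) = -28, chi(Sigma_15) = -28.
chi(E) = (-28) * (-28) = 784

784


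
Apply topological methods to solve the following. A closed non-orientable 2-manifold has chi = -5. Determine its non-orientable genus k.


chi = 2 - k for closed non-orientable surfaces with k crosscaps.
-5 = 2 - k
k = 2 - (-5) = 7

7


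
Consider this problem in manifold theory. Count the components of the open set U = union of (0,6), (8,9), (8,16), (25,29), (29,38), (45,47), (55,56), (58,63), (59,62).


Sort and merge overlapping open intervals.
Merged: (0,6), (8,16), (25,29), (29,38), (45,47), (55,56), (58,63).
Number of components = 7

7


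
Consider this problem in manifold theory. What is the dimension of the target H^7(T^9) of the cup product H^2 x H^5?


Cup product: H^p x H^q -> H^{p+q}; here p+q = 2+5 = 7.
rank H^k(T^n) = C(n,k).
C(9,7) = 36

36


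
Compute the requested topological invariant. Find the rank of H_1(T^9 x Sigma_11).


pi_1(A x B) = pi_1(A) x pi_1(B); rank of abelianization = b_1.
b_1(T^9) = 9, b_1(Sigma_11) = 2*11 = 22.
b_1(product) = 9 + 22 = 31

31


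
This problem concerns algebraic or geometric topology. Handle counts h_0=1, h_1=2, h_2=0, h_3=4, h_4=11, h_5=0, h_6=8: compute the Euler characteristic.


Handles of index k contribute (-1)^k to chi (same as CW cells).
chi = (1) + (-2) + (0) + (-4) + (11) + (0) + (8) = 14

14


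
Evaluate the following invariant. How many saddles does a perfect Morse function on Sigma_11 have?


A perfect Morse function has m_k = b_k.
For Sigma_11: b_0=1, b_1=2g=22, b_2=1.
Saddles m_1 = 2g = 22

22


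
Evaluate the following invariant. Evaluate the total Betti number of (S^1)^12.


b_k(T^12) = C(12,k), so the sum over k is sum_k C(12,k) = 2^12.
Total = 2^12 = 4096

4096


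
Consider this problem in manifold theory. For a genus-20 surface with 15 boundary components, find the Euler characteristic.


For a compact orientable surface with genus g and b boundary components: chi = 2 - 2g - b.
chi = 2 - 2*20 - 15 = 2 - 40 - 15 = -53

-53


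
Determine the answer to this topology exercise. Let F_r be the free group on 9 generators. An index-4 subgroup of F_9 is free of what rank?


Nielsen-Schreier: an index-n subgroup of F_r is free of rank 1 + n(r-1).
Equivalently: chi(cover) = n*chi(base); chi(vee_r S^1) = 1 - 9 = -8.
chi(E) = 4*(-8) = -32; rank = 1 - chi(E) = 1 - (-32) = 33.
rank = 1 + 4*(9-1) = 1 + 32 = 33

33


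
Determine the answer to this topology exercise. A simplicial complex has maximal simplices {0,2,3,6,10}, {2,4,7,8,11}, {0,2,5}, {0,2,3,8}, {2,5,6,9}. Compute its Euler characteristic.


Enumerate all faces; f-vector: f_0=11, f_1=28, f_2=28, f_3=12, f_4=2.
chi = sum (-1)^k f_k = 1

1


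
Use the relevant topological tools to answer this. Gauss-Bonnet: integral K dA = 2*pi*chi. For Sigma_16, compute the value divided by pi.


Gauss-Bonnet: integral K dA = 2*pi*chi(M).
chi(Sigma_16) = 2 - 2*16 = -30.
(integral K dA)/pi = 2*chi = 2*(-30) = -60

-60


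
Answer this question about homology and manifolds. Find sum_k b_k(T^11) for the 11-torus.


b_k(T^11) = C(11,k), so the sum over k is sum_k C(11,k) = 2^11.
Total = 2^11 = 2048

2048


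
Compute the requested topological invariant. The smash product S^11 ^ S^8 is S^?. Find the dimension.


S^m ^ S^n = S^{m+n}.
k = 11 + 8 = 19

19


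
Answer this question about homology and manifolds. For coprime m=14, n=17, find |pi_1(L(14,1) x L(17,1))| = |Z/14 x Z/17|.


pi_1(X x Y) = pi_1(X) x pi_1(Y).
pi_1(L(14,1)) = Z/14, pi_1(L(17,1)) = Z/17.
|Z/14 x Z/17| = 14 * 17 = 238

238


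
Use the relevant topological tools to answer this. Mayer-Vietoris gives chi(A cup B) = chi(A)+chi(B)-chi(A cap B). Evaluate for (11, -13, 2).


chi(A cup B) = chi(A) + chi(B) - chi(A cap B)
= 11 + (-13) - (2)
= -4

-4


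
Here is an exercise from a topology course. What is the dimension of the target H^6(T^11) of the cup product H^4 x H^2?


Cup product: H^p x H^q -> H^{p+q}; here p+q = 4+2 = 6.
rank H^k(T^n) = C(n,k).
C(11,6) = 462

462


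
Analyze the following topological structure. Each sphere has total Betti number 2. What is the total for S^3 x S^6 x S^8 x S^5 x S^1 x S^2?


Total Betti number is multiplicative under products.
Each S^d (d>=1) has total Betti number 2.
There are 6 sphere factors.
Total = 2^6 = 64

64


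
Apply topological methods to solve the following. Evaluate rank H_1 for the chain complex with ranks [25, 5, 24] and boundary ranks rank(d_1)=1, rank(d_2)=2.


rank H_k = rank(ker d_k) - rank(im d_{k+1}).
rank(ker d_1) = rank(C_1) - rank(d_1) = 5 - 1 = 4.
rank(im d_{1+1}) = 2.
rank H_1 = 4 - 2 = 2

2


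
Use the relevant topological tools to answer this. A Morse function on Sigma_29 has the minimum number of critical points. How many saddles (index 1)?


A perfect Morse function has m_k = b_k.
For Sigma_29: b_0=1, b_1=2g=58, b_2=1.
Saddles m_1 = 2g = 58

58


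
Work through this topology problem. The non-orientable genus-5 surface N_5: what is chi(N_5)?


For a non-orientable closed surface with k crosscaps: chi = 2 - k.
Here k = 5.
chi = 2 - 5 = -3

-3


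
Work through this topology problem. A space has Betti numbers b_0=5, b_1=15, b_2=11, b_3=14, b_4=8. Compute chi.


chi = sum_k (-1)^k b_k.
= (5) + (-15) + (11) + (-14) + (8)
= -5

-5


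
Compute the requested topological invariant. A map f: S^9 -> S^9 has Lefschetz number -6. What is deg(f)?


L(f) = 1 + (-1)^9 deg(f) on S^9.
-6 = 1 + (-1)^9 * deg(f)
(-1)^9 * deg(f) = -7
deg(f) = 7

7


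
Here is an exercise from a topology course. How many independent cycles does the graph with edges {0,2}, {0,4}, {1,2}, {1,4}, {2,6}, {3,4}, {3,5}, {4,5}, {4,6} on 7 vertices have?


b_1 = E - V + (number of components).
E = 9, V = 7, components = 1.
b_1 = 9 - 7 + 1 = 3

3


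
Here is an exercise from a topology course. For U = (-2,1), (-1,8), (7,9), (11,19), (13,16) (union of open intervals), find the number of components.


Sort and merge overlapping open intervals.
Merged: (-2,9), (11,19).
Number of components = 2

2


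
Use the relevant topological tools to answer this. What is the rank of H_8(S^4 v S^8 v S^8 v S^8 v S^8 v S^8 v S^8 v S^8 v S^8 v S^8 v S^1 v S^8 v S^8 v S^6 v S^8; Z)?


For a wedge of spheres, H_k (k>0) is free on one generator per sphere of dimension k.
Spheres of dimension 8: count = 12.
b_8 = 12

12


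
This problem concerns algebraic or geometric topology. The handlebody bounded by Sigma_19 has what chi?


A genus-g handlebody deformation retracts to a wedge of g circles.
chi(vee_g S^1) = 1 - g.
chi(H_19) = 1 - 19 = -18

-18


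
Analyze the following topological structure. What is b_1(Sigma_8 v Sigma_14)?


For a wedge: H_1(A v B) = H_1(A) + H_1(B).
b_1(Sigma_8) = 16, b_1(Sigma_14) = 28.
b_1 = 16 + 28 = 44

44


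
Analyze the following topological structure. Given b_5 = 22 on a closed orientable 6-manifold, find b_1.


Poincare duality for closed orientable n-manifolds: b_k = b_{n-k}.
Here n = 6, so b_1 = b_5 = 22

22


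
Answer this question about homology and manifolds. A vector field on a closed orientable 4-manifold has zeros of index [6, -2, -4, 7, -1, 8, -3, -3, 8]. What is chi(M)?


Poincare-Hopf: chi(M) = sum of indices of zeros.
chi = (6) + (-2) + (-4) + (7) + (-1) + (8) + (-3) + (-3) + (8) = 16

16


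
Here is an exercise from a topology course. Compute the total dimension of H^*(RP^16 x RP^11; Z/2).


dim H^*(RP^n; Z/2) = n+1 (one Z/2 in each degree 0..n).
Total Betti number is multiplicative.
Total = (16+1) * (11+1) = 17 * 12 = 204

204


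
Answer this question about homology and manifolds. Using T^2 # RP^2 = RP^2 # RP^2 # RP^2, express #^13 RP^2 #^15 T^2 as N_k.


Since a >= 1, the sum is non-orientable; each T^2 can be replaced by RP^2 # RP^2 (since T^2#RP^2 = 3RP^2).
Total crosscaps k = 13 + 2*15 = 43.
Check via chi: chi = 13*1 + 15*0 - (13+15-1)*2 = -41 = 2 - k = -41. Consistent.

43


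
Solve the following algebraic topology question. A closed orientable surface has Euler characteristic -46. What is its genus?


chi = 2 - 2g for closed orientable surfaces.
-46 = 2 - 2g
2g = 2 - (-46) = 48
g = 24

24


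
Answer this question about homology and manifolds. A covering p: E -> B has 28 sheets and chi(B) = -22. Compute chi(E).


For a finite covering: chi(E) = (number of sheets) * chi(B).
chi(E) = 28 * (-22) = -616

-616


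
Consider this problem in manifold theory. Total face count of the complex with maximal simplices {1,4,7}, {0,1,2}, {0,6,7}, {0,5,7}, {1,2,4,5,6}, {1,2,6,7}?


Each maximal simplex on m vertices has 2^m - 1 nonempty faces.
Take the union (dedupe shared faces).
Total distinct faces = 51

51


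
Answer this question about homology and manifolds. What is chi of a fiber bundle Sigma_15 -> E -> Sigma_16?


For a fiber bundle F -> E -> B (with CW structure): chi(E) = chi(B) * chi(F).
chi(Sigma_16) = -30, chi(Sigma_15) = -28.
chi(E) = (-30) * (-28) = 840

840


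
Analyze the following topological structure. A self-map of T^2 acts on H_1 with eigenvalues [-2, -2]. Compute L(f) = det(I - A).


For a torus self-map: L(f) = det(I - A) where A acts on H_1.
L(f) = (1--2) * (1--2) = 3 * 3 = 9

9


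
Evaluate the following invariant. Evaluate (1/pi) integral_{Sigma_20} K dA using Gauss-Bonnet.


Gauss-Bonnet: integral K dA = 2*pi*chi(M).
chi(Sigma_20) = 2 - 2*20 = -38.
(integral K dA)/pi = 2*chi = 2*(-38) = -76

-76


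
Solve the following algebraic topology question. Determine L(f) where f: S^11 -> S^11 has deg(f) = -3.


On S^11: L(f) = tr(f_0*) + (-1)^11 tr(f_11*) = 1 + (-1)^11 * deg(f).
L(f) = 1 + (-1)^11 * -3 = 1 + 3 = 4

4


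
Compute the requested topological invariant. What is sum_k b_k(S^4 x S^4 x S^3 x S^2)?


Total Betti number is multiplicative under products.
Each S^d (d>=1) has total Betti number 2.
There are 4 sphere factors.
Total = 2^4 = 16

16


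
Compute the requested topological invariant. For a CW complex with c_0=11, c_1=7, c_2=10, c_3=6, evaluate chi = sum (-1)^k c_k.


chi = sum_k (-1)^k c_k.
= (-1)^0*11 + (-1)^1*7 + (-1)^2*10 + (-1)^3*6
= (11) + (-7) + (10) + (-6)
= 8

8


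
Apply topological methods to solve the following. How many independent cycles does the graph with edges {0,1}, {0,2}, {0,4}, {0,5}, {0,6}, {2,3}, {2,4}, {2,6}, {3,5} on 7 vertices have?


b_1 = E - V + (number of components).
E = 9, V = 7, components = 1.
b_1 = 9 - 7 + 1 = 3

3


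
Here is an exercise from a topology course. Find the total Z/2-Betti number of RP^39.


H^k(RP^39; Z/2) = Z/2 for each 0 <= k <= 39.
Total dimension = 39 + 1 = 40

40


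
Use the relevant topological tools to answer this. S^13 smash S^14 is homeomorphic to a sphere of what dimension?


S^m ^ S^n = S^{m+n}.
k = 13 + 14 = 27

27


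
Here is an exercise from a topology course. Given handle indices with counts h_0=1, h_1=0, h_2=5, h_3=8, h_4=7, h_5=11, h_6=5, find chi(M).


Handles of index k contribute (-1)^k to chi (same as CW cells).
chi = (1) + (0) + (5) + (-8) + (7) + (-11) + (5) = -1

-1


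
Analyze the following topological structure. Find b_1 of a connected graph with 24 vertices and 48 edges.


For a connected graph: rank(pi_1) = b_1 = E - V + 1 = 1 - chi.
chi = V - E = 24 - 48 = -24.
rank = 1 - (-24) = 48 - 24 + 1 = 25

25


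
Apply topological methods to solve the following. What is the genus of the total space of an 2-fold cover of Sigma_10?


For an n-sheeted cover: chi(E) = n * chi(B).
chi(Sigma_10) = 2 - 2*10 = -18.
chi(E) = 2 * (-18) = -36.
genus(E) = (2 - chi(E))/2 = (2 - (-36))/2 = 38/2 = 19

19


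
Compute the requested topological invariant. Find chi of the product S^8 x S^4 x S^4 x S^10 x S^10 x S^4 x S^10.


chi is multiplicative: chi(X x Y) = chi(X) chi(Y).
Each even-dim sphere has chi = 2. There are 7 factors.
chi = 2^7 = 128

128


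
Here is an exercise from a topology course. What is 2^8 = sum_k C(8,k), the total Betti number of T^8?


b_k(T^8) = C(8,k), so the sum over k is sum_k C(8,k) = 2^8.
Total = 2^8 = 256

256


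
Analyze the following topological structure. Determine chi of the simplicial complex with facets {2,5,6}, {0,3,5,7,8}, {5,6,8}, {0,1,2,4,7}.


Enumerate all faces; f-vector: f_0=9, f_1=23, f_2=22, f_3=10, f_4=2.
chi = sum (-1)^k f_k = 0

0


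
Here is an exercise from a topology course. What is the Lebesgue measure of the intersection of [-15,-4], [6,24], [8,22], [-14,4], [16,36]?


Intersection = [max(a_i), min(b_i)] = [16, -4].
Since 16 > -4, the intersection is empty.
Length = 0

0


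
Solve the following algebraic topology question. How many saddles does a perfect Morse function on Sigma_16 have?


A perfect Morse function has m_k = b_k.
For Sigma_16: b_0=1, b_1=2g=32, b_2=1.
Saddles m_1 = 2g = 32

32


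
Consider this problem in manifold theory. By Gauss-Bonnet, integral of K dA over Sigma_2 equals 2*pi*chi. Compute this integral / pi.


Gauss-Bonnet: integral K dA = 2*pi*chi(M).
chi(Sigma_2) = 2 - 2*2 = -2.
(integral K dA)/pi = 2*chi = 2*(-2) = -4

-4


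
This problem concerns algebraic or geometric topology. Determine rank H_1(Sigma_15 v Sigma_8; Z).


For a wedge: H_1(A v B) = H_1(A) + H_1(B).
b_1(Sigma_15) = 30, b_1(Sigma_8) = 16.
b_1 = 30 + 16 = 46

46


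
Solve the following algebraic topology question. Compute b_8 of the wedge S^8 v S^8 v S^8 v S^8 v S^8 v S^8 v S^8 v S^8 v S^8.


For a wedge of spheres, H_k (k>0) is free on one generator per sphere of dimension k.
Spheres of dimension 8: count = 9.
b_8 = 9

9


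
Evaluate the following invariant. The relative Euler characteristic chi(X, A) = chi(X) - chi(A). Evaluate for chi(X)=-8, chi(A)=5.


Relative Euler characteristic: chi(X, A) = chi(X) - chi(A).
= -8 - (5) = -13

-13


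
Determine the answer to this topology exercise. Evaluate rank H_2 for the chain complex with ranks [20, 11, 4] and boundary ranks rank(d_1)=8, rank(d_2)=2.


rank H_k = rank(ker d_k) - rank(im d_{k+1}).
rank(ker d_2) = rank(C_2) - rank(d_2) = 4 - 2 = 2.
rank(im d_{2+1}) = 0.
rank H_2 = 2 - 0 = 2

2


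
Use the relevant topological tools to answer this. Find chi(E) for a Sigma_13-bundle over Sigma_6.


For a fiber bundle F -> E -> B (with CW structure): chi(E) = chi(B) * chi(F).
chi(Sigma_6) = -10, chi(Sigma_13) = -24.
chi(E) = (-10) * (-24) = 240

240


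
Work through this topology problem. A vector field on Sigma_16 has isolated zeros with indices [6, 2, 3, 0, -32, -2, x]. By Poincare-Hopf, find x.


Poincare-Hopf: sum of indices = chi(M).
chi(Sigma_16) = 2 - 2*16 = -30.
Sum of known indices = -23.
x = chi - (sum known) = -30 - (-23) = -7

-7


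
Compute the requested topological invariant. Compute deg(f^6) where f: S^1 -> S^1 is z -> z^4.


deg(f) = 4. Degree is multiplicative: deg(f^6) = (deg f)^6.
deg(f^6) = (4)^6 = 4096

4096


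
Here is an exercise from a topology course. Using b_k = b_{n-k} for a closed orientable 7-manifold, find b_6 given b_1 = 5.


Poincare duality for closed orientable n-manifolds: b_k = b_{n-k}.
Here n = 7, so b_6 = b_1 = 5

5


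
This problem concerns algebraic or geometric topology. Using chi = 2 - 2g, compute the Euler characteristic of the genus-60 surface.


For a closed orientable surface of genus g: chi = 2 - 2g.
Here g = 60.
chi = 2 - 2*60 = 2 - 120 = -118

-118


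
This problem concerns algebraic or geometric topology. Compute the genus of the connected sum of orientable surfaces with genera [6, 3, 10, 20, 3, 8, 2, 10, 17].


Genus is additive under connected sum of orientable surfaces.
g = 6 + 3 + 10 + 20 + 3 + 8 + 2 + 10 + 17 = 79

79


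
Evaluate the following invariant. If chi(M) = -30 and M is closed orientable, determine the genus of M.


chi = 2 - 2g for closed orientable surfaces.
-30 = 2 - 2g
2g = 2 - (-30) = 32
g = 16

16


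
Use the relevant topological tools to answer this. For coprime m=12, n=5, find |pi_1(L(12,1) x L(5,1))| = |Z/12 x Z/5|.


pi_1(X x Y) = pi_1(X) x pi_1(Y).
pi_1(L(12,1)) = Z/12, pi_1(L(5,1)) = Z/5.
|Z/12 x Z/5| = 12 * 5 = 60

60


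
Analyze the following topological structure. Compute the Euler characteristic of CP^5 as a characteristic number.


For any closed oriented manifold, <e(TM),[M]> = chi(M).
chi(CP^5) = 5+1 = 6

6


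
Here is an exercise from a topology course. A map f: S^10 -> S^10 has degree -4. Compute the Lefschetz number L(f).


On S^10: L(f) = tr(f_0*) + (-1)^10 tr(f_10*) = 1 + (-1)^10 * deg(f).
L(f) = 1 + (-1)^10 * -4 = 1 + -4 = -3

-3


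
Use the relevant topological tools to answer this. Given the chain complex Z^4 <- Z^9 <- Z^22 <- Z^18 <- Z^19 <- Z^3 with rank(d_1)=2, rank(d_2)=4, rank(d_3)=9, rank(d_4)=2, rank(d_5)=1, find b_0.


rank H_k = rank(ker d_k) - rank(im d_{k+1}).
rank(ker d_0) = rank(C_0) - rank(d_0) = 4 - 0 = 4.
rank(im d_{0+1}) = 2.
rank H_0 = 4 - 2 = 2

2


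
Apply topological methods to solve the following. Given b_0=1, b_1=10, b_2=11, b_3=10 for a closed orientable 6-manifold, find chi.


By Poincare duality b_k = b_{6-k}, so full Betti numbers: b_0=1, b_1=10, b_2=11, b_3=10, b_4=11, b_5=10, b_6=1.
chi = sum (-1)^k b_k = -6

-6


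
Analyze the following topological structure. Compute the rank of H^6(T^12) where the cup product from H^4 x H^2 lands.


Cup product: H^p x H^q -> H^{p+q}; here p+q = 4+2 = 6.
rank H^k(T^n) = C(n,k).
C(12,6) = 924

924


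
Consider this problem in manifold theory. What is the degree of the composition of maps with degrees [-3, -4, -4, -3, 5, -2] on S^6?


Degree is multiplicative: deg(composition) = product of degrees.
= (-3) * (-4) * (-4) * (-3) * (5) * (-2) = -1440

-1440


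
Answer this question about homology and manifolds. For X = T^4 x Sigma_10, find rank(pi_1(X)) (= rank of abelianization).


pi_1(A x B) = pi_1(A) x pi_1(B); rank of abelianization = b_1.
b_1(T^4) = 4, b_1(Sigma_10) = 2*10 = 20.
b_1(product) = 4 + 20 = 24

24


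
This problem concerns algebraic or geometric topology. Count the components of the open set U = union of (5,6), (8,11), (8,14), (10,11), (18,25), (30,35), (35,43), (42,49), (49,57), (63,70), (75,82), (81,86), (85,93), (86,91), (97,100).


Sort and merge overlapping open intervals.
Merged: (5,6), (8,14), (18,25), (30,35), (35,49), (49,57), (63,70), (75,93), (97,100).
Number of components = 9

9


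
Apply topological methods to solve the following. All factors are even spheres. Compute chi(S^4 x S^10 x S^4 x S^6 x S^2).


chi is multiplicative: chi(X x Y) = chi(X) chi(Y).
Each even-dim sphere has chi = 2. There are 5 factors.
chi = 2^5 = 32

32


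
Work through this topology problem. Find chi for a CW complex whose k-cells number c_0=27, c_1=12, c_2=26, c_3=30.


chi = sum_k (-1)^k c_k.
= (-1)^0*27 + (-1)^1*12 + (-1)^2*26 + (-1)^3*30
= (27) + (-12) + (26) + (-30)
= 11

11


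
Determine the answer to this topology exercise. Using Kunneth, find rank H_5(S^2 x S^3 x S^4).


Each S^d has Poincare polynomial 1 + t^d.
The product S^2 x S^3 x S^4 has Poincare polynomial prod(1+t^d_i).
Expanding: b_0=1, b_2=1, b_3=1, b_4=1, b_5=1, b_6=1, b_7=1, b_9=1.
b_5 = 1

1


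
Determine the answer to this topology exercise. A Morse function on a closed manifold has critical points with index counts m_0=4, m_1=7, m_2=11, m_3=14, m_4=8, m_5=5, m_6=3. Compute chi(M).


Morse theory: chi(M) = sum_k (-1)^k m_k where m_k = #(index-k critical points).
= (4) + (-7) + (11) + (-14) + (8) + (-5) + (3) = 0

0


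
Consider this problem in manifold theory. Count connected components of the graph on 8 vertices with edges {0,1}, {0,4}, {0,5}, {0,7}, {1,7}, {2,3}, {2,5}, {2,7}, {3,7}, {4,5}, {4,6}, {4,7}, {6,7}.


Run DFS/union-find over 8 vertices.
V = 8, E = 13.
Number of components = 1

1


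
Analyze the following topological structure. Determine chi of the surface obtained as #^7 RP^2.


For a non-orientable closed surface with k crosscaps: chi = 2 - k.
Here k = 7.
chi = 2 - 7 = -5

-5


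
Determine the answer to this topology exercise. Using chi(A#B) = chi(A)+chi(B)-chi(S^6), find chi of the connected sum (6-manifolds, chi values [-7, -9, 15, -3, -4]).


For n-manifolds: chi(A#B) = chi(A) + chi(B) - chi(S^6).
chi(S^6) = 1 + (-1)^6 = 2.
chi(#) = (sum chi_i) - (5-1)*chi(S^6) = -8 - 4*2 = -16

-16


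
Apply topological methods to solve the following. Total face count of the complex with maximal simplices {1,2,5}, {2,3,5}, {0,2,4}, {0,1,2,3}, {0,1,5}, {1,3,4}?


Each maximal simplex on m vertices has 2^m - 1 nonempty faces.
Take the union (dedupe shared faces).
Total distinct faces = 30

30


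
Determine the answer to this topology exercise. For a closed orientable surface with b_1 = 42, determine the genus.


For a closed orientable surface: b_1 = 2g.
42 = 2g
g = 42 / 2 = 21

21


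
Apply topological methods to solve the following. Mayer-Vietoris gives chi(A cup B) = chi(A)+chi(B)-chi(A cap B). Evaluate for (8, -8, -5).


chi(A cup B) = chi(A) + chi(B) - chi(A cap B)
= 8 + (-8) - (-5)
= 5

5


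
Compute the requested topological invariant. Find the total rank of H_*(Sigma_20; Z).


For Sigma_20: b_0 = 1, b_1 = 2g = 40, b_2 = 1.
Total = 1 + 40 + 1 = 42

42


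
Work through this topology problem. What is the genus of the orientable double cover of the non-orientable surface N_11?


chi(N_11) = 2 - 11 = -9.
Double cover: chi(Sigma_g) = 2 * chi(N_11) = 2*(-9) = -18.
2 - 2g = -18, so g = (2 - (-18))/2 = 20/2 = 10

10
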